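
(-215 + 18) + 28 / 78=-7669 / 39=-196.64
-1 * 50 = -50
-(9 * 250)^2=-5062500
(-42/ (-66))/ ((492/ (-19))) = -133/ 5412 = -0.02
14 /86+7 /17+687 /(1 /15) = 7533375 /731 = 10305.57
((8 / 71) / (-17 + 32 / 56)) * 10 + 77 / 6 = 125069 / 9798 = 12.76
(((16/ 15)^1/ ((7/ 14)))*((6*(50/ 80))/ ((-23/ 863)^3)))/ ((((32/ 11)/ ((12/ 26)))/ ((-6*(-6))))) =-381784974318/ 158171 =-2413748.25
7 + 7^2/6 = 91/6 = 15.17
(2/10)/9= 1/45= 0.02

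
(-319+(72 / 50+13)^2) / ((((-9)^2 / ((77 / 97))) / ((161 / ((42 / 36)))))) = -81529756 / 545625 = -149.42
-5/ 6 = -0.83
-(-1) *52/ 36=1.44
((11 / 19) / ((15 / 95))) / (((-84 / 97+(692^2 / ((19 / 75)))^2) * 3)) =385187 / 1126059005941647084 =0.00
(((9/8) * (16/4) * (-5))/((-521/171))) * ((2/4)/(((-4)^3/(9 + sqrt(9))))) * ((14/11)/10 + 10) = -2571669/366784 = -7.01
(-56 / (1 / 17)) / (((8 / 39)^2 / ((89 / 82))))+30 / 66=-177194741 / 7216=-24555.81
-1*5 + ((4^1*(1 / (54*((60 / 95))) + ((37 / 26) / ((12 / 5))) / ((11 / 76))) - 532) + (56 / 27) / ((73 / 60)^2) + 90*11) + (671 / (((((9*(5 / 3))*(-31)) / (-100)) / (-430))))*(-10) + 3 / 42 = 8317523809165936 / 13394500119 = 620965.60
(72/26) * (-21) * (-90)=68040/13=5233.85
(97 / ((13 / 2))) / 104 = 97 / 676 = 0.14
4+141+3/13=1888/13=145.23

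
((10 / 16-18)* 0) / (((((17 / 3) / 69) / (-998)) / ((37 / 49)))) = 0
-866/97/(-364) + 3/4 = 27347/35308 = 0.77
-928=-928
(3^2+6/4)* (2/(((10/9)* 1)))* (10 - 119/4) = -14931/40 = -373.28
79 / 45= 1.76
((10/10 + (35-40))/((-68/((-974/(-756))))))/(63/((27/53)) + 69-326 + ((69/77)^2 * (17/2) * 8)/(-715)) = -0.00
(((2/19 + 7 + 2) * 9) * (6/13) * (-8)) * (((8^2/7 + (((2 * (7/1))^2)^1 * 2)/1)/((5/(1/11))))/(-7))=16142976/51205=315.26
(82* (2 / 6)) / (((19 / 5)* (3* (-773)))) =-410 / 132183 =-0.00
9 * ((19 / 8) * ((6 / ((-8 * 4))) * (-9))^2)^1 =124659 / 2048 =60.87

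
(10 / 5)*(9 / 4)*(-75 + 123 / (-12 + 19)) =-1809 / 7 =-258.43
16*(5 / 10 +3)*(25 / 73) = 1400 / 73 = 19.18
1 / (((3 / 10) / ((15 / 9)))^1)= 50 / 9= 5.56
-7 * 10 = -70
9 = 9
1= 1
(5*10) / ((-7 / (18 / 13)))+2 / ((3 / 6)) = -536 / 91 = -5.89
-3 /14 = -0.21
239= 239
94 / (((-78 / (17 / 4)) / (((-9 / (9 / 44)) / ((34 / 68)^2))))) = 35156 / 39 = 901.44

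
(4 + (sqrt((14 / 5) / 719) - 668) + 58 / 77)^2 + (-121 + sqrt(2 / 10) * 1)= -20428 * sqrt(50330) / 55363 + sqrt(5) / 5 + 9373701913151 / 21314755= 439692.93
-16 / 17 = -0.94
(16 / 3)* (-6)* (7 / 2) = -112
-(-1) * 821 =821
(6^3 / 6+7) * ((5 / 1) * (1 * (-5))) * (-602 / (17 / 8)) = 304541.18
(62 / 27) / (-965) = -62 / 26055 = -0.00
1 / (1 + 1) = 1 / 2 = 0.50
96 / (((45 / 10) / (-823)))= -17557.33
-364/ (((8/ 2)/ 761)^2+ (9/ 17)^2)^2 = -784318292220650908/ 169297649633125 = -4632.78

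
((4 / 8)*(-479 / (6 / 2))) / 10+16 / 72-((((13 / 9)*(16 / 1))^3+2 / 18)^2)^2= -131161281615821118318287761793 / 5648590729620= -23220177898186081.88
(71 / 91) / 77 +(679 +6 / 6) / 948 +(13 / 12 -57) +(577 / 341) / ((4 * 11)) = -20820695197 / 377523146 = -55.15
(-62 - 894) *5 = -4780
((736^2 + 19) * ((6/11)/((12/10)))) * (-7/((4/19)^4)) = -2470889418025/2816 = -877446526.29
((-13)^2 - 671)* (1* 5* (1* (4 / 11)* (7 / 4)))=-17570 / 11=-1597.27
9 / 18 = 1 / 2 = 0.50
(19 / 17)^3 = 6859 / 4913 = 1.40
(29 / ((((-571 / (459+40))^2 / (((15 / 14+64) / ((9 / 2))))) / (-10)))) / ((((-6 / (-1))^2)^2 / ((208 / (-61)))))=855186464470 / 101491020603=8.43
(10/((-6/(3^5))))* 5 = -2025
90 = 90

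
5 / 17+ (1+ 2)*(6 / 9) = 39 / 17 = 2.29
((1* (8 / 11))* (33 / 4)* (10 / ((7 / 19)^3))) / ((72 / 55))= 1886225 / 2058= 916.53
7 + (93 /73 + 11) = 1407 /73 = 19.27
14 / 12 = 7 / 6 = 1.17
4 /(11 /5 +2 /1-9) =-0.83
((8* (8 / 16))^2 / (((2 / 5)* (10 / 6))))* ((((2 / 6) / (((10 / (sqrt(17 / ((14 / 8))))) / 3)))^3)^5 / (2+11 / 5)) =3282709384* sqrt(119) / 246298870849609375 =0.00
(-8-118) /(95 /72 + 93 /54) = -3024 /73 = -41.42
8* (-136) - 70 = -1158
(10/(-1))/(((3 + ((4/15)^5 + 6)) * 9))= -843750/6835399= -0.12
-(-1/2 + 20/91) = 51/182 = 0.28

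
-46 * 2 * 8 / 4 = -184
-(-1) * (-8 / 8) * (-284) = 284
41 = 41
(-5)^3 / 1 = -125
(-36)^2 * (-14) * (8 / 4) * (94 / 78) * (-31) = 17623872 / 13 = 1355682.46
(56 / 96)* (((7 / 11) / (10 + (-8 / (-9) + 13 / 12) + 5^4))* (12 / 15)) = 588 / 1261205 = 0.00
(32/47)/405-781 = -14866303/19035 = -781.00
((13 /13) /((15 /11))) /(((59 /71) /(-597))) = -155419 /295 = -526.84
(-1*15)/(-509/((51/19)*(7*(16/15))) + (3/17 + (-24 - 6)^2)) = -28560/1665581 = -0.02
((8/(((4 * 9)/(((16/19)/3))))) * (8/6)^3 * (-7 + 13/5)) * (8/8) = -45056/69255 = -0.65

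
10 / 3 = 3.33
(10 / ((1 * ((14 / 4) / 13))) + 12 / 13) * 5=190.33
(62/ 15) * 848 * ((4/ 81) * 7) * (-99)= -16193408/ 135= -119951.17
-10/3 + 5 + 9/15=34/15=2.27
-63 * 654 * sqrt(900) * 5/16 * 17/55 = -119392.16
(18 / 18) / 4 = 1 / 4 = 0.25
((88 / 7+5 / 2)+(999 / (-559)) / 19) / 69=2227045 / 10259886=0.22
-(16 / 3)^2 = -256 / 9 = -28.44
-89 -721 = -810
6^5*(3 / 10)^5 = 59049 / 3125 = 18.90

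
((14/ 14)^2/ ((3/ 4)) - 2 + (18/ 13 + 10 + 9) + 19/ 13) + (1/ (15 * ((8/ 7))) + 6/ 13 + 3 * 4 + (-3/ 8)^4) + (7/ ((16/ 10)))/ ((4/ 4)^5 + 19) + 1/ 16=27156787/ 798720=34.00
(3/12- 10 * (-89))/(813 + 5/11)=39171/35792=1.09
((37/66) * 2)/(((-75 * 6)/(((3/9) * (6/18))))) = -37/133650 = -0.00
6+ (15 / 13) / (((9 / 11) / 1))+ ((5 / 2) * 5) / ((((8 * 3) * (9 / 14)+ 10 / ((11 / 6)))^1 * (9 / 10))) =1519261 / 188136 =8.08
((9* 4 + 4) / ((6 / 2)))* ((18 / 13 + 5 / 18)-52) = -235580 / 351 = -671.17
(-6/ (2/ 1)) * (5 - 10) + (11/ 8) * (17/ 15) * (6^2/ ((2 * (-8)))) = 1839/ 160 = 11.49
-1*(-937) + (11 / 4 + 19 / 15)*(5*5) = 12449 / 12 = 1037.42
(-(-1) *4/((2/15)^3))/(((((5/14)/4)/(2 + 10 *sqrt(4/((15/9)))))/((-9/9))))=-75600 *sqrt(15)-37800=-330597.54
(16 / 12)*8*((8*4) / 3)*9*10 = 10240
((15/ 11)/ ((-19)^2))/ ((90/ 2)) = 1/ 11913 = 0.00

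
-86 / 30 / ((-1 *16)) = 43 / 240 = 0.18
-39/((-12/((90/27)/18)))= 0.60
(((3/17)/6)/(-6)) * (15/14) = -5/952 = -0.01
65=65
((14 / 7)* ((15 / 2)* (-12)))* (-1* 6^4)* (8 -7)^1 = 233280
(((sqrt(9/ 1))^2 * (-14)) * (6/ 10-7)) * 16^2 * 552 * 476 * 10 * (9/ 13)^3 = 395424927055872/ 2197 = 179984035983.56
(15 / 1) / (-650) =-3 / 130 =-0.02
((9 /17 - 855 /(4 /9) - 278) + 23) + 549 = -110787 /68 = -1629.22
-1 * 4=-4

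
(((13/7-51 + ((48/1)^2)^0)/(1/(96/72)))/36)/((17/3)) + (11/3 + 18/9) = 5732/1071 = 5.35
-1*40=-40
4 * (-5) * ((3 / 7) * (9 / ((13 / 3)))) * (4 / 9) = -7.91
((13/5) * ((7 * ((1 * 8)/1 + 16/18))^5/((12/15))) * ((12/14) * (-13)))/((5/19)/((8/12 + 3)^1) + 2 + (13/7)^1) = -243154963251200000/28284471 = -8596765456.61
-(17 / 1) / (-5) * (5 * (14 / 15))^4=653072 / 405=1612.52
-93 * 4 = -372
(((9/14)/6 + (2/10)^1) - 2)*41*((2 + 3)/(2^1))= -173.52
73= 73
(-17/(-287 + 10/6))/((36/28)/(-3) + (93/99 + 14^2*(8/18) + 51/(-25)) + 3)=883575/1313687792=0.00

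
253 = 253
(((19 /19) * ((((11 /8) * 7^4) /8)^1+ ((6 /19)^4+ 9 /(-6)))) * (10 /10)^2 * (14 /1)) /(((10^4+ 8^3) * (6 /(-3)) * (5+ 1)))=-0.05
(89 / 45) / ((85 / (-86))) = -7654 / 3825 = -2.00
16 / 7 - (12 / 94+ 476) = -155894 / 329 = -473.84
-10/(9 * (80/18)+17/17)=-10/41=-0.24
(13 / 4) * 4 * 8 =104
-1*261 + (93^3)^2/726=215663331321/242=891170790.58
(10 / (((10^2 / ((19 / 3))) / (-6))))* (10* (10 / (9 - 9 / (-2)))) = -28.15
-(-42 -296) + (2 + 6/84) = 4761/14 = 340.07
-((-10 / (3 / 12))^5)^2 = -10485760000000000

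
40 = 40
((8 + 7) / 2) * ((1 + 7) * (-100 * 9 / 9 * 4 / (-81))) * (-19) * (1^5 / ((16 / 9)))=-9500 / 3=-3166.67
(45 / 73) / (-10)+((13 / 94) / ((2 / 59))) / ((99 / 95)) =5235391 / 1358676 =3.85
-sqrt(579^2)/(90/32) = -205.87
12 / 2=6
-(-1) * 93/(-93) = -1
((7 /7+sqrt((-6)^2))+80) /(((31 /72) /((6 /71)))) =37584 /2201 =17.08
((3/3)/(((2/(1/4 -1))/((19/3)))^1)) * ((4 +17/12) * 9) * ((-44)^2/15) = -14943.50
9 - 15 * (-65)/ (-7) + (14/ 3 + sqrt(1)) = -2617/ 21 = -124.62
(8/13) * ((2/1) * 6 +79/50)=2716/325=8.36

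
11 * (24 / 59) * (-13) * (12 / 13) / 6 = -528 / 59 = -8.95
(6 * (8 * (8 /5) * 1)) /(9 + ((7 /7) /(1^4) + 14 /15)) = 288 /41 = 7.02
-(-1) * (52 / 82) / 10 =0.06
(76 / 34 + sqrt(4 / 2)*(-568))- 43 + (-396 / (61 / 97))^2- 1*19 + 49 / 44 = 1103497100521 / 2783308- 568*sqrt(2) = 395666.36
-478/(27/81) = -1434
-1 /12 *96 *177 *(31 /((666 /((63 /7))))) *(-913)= 20038524 /37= 541581.73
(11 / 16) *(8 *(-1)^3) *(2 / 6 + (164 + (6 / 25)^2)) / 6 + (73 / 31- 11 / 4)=-52691539 / 348750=-151.09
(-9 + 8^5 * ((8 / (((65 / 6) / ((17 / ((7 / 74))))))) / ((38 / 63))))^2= 79280717180896616121 / 1525225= 51979686394398.61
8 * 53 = 424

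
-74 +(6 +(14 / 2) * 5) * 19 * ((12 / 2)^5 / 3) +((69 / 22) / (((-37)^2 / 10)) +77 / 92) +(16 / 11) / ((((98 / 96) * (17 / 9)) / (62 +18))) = 2330229335284075 / 1154061524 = 2019155.21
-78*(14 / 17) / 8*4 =-32.12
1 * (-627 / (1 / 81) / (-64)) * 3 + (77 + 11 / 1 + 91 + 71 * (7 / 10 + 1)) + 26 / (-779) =668146991 / 249280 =2680.31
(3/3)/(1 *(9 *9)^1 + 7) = 1/88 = 0.01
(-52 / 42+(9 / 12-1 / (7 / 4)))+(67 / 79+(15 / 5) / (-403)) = -0.22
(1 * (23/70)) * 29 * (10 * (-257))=-171419/7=-24488.43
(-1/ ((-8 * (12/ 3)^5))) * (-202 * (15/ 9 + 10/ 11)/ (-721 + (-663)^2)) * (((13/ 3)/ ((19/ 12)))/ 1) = -111605/ 281761480704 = -0.00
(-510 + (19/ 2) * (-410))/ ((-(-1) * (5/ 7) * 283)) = -21.79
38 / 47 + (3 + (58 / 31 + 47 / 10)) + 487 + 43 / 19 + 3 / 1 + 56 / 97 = 13512718897 / 26852510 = 503.22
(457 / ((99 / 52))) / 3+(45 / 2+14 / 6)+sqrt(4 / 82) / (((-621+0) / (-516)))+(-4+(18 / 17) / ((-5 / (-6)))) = 172 * sqrt(82) / 8487+5155907 / 50490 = 102.30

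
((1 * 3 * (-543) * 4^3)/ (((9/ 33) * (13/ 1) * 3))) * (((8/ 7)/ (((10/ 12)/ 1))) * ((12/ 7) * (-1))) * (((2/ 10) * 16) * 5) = 1174339584/ 3185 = 368709.45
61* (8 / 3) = 162.67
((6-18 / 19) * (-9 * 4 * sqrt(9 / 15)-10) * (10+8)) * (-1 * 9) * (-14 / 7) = -1119744 * sqrt(15) / 95-311040 / 19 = -62020.52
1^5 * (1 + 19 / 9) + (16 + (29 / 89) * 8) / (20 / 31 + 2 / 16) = 4172164 / 152991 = 27.27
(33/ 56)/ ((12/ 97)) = 1067/ 224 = 4.76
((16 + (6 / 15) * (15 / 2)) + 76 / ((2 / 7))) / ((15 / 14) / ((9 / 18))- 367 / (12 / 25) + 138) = -23940 / 52453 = -0.46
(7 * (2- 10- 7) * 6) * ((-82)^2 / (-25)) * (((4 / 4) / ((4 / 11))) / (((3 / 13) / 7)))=70672602 / 5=14134520.40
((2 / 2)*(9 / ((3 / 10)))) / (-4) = -7.50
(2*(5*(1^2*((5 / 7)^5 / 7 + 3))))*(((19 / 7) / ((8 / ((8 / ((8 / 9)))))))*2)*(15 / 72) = 63425325 / 1647086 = 38.51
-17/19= -0.89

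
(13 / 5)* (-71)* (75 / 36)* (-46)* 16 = 283053.33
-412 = -412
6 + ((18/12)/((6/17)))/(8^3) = 12305/2048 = 6.01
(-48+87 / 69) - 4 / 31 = -33417 / 713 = -46.87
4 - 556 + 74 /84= -23147 /42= -551.12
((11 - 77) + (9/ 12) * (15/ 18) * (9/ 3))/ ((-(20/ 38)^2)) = 185193/ 800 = 231.49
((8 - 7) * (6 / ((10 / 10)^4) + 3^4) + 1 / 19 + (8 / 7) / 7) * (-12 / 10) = -487188 / 4655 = -104.66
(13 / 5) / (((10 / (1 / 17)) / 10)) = 0.15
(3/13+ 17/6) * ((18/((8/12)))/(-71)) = -1.17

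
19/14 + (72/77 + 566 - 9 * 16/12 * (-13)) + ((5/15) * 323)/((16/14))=1512589/1848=818.50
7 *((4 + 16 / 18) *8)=2464 / 9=273.78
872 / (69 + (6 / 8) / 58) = 12.64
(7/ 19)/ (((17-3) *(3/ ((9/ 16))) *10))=3/ 6080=0.00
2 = 2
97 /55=1.76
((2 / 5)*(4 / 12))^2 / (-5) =-0.00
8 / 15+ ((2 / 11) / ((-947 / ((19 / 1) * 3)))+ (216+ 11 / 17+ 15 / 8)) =219.04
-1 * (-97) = 97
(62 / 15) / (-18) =-31 / 135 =-0.23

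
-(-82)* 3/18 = 41/3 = 13.67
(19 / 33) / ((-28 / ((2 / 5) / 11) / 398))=-3781 / 12705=-0.30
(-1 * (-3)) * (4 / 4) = 3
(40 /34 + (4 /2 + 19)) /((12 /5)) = 1885 /204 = 9.24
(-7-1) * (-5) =40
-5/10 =-1/2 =-0.50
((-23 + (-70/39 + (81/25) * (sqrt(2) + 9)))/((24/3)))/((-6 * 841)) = -27 * sqrt(2)/336400 - 266/2459925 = -0.00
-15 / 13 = -1.15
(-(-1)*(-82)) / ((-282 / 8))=328 / 141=2.33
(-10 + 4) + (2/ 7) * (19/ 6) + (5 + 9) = 187/ 21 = 8.90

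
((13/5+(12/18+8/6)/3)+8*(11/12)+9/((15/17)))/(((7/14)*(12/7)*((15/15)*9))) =364/135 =2.70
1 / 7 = 0.14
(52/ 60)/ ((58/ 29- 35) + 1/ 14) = -182/ 6915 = -0.03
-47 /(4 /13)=-611 /4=-152.75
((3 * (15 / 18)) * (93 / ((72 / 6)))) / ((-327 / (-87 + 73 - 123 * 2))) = 10075 / 654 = 15.41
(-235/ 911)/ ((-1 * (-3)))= -235/ 2733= -0.09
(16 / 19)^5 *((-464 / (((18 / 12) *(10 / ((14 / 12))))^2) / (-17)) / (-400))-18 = -38358241140374 / 2130992701875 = -18.00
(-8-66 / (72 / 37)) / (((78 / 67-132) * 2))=33701 / 210384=0.16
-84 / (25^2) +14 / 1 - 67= -33209 / 625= -53.13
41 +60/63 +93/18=1979/42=47.12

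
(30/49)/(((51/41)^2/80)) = 1344800/42483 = 31.66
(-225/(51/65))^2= 23765625/289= 82234.00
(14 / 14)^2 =1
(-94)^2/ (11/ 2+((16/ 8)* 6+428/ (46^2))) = 9348488/ 18729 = 499.15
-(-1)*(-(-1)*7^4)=2401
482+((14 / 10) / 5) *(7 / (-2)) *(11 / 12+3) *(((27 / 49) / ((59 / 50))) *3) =476.62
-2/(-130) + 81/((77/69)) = 363362/5005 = 72.60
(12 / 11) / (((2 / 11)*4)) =1.50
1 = 1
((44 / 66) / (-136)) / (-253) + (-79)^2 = 322110493 / 51612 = 6241.00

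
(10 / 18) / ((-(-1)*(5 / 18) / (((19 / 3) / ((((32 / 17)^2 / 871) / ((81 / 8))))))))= 129131847 / 4096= 31526.33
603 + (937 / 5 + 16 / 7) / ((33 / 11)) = 23318 / 35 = 666.23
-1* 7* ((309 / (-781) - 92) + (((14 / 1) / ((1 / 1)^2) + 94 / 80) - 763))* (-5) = -183739451 / 6248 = -29407.72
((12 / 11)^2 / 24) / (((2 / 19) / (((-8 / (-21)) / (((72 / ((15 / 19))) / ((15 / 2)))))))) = 25 / 1694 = 0.01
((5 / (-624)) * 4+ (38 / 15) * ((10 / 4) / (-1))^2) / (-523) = -2465 / 81588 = -0.03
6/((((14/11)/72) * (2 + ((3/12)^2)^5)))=276824064/1631119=169.71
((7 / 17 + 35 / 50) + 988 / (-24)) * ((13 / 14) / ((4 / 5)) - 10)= 168531 / 476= 354.06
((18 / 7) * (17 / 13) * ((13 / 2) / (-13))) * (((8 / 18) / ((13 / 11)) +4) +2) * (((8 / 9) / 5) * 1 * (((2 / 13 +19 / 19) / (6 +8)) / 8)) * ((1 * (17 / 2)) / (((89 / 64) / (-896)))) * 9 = 1324609536 / 1368731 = 967.76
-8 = -8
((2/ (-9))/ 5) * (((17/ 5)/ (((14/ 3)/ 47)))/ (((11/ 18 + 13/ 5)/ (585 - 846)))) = 73602/ 595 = 123.70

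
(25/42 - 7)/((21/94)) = -12643/441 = -28.67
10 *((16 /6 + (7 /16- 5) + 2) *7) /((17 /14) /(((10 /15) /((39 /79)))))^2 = 107033150 /11868363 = 9.02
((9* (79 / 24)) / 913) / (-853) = -237 / 6230312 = -0.00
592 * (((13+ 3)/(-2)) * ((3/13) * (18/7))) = -255744/91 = -2810.37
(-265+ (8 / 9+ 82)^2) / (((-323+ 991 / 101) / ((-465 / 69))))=8376223405 / 58930416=142.14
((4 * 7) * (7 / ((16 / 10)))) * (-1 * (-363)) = 88935 / 2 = 44467.50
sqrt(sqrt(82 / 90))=0.98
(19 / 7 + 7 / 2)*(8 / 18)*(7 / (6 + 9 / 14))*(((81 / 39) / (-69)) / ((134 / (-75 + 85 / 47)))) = 1396640 / 29188081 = 0.05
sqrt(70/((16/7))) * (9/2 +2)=91 * sqrt(10)/8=35.97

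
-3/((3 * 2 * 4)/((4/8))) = -1/16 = -0.06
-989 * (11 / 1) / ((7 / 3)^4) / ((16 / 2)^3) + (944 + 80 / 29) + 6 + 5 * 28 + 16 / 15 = 584540538403 / 534750720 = 1093.11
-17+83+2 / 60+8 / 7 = 14107 / 210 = 67.18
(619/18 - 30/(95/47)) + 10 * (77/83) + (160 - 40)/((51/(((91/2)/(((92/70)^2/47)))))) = 750975424885/255275298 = 2941.83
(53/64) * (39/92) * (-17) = -35139/5888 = -5.97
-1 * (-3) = 3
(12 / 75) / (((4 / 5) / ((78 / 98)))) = 39 / 245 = 0.16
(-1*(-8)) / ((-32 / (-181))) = 181 / 4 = 45.25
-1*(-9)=9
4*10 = 40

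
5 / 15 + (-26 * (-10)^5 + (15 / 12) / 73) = 2277600307 / 876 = 2600000.35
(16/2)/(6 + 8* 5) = 4/23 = 0.17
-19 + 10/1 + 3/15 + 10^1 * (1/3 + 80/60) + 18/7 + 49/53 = 11.36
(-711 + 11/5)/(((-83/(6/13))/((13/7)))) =7.32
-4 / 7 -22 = -158 / 7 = -22.57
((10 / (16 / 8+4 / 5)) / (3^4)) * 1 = 25 / 567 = 0.04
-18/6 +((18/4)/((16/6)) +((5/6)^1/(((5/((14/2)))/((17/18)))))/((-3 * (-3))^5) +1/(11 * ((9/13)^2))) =-315060545/280600848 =-1.12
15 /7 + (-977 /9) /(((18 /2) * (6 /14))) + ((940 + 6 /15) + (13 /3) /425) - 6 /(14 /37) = 649585616 /722925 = 898.55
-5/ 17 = -0.29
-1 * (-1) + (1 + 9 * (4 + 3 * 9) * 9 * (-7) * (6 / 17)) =-105428 / 17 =-6201.65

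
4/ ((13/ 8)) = 32/ 13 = 2.46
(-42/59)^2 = 1764/3481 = 0.51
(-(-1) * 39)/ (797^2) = 39/ 635209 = 0.00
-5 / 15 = -1 / 3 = -0.33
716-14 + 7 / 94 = 65995 / 94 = 702.07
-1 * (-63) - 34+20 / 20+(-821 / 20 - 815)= -16521 / 20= -826.05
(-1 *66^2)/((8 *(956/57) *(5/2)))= -62073/4780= -12.99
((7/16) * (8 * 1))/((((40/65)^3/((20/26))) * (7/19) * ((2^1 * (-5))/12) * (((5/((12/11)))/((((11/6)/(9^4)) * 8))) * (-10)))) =3211/1749600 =0.00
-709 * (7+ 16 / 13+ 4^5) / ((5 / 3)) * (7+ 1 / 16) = -3225270069 / 1040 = -3101221.22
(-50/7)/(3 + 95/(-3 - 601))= -30200/12019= -2.51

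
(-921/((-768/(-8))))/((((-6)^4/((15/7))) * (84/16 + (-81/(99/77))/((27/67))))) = 1535/14620032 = 0.00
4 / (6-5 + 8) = 0.44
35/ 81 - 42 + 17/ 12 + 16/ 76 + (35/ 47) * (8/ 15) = -11441213/ 289332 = -39.54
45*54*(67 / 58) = 81405 / 29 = 2807.07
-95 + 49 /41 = -93.80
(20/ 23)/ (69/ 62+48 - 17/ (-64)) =39680/ 2253241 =0.02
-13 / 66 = -0.20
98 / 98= 1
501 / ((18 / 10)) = 835 / 3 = 278.33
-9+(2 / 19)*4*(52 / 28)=-1093 / 133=-8.22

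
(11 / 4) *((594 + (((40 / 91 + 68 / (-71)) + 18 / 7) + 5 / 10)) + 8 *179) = 288342615 / 51688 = 5578.52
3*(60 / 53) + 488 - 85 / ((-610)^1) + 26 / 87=276677519 / 562542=491.83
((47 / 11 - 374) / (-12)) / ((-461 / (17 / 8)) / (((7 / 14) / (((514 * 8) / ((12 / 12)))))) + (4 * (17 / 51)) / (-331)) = -0.00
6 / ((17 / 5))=30 / 17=1.76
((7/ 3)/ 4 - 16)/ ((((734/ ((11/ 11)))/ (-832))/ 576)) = 3694080/ 367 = 10065.61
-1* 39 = -39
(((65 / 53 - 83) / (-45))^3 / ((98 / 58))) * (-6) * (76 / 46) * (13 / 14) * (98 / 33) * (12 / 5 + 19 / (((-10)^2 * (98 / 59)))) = -653126522253732956 / 2675636518865625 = -244.10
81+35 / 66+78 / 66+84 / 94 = 259345 / 3102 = 83.61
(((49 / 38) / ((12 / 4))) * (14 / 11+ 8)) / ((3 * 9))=833 / 5643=0.15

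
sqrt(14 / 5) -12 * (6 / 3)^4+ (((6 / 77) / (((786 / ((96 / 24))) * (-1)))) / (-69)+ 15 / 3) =-130152557 / 696003+ sqrt(70) / 5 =-185.33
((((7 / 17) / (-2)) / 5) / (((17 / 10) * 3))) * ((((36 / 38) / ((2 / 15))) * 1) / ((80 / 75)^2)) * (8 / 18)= -7875 / 351424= -0.02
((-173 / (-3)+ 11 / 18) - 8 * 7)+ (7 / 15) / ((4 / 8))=289 / 90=3.21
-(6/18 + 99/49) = -346/147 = -2.35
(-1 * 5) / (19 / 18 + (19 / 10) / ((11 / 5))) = -99 / 38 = -2.61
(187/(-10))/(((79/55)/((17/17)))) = -13.02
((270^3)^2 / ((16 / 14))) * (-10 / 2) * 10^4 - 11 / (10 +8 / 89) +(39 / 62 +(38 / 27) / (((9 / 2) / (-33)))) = -16949646393750000010.78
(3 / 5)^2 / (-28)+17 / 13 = 11783 / 9100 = 1.29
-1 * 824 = -824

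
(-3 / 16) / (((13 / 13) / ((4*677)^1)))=-2031 / 4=-507.75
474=474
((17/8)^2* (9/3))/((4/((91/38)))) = 78897/9728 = 8.11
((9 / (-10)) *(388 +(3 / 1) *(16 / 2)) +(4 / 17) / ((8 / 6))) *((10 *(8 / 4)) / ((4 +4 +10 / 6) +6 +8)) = -378036 / 1207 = -313.20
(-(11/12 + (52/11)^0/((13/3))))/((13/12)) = -179/169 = -1.06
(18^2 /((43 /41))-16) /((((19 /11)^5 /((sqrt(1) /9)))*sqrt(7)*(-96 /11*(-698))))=5578645589*sqrt(7) /112368264703632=0.00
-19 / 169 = -0.11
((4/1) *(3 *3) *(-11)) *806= -319176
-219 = -219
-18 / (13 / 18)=-24.92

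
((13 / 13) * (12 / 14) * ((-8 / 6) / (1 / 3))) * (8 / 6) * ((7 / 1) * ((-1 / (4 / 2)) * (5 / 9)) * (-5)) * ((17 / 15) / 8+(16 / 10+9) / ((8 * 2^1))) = -35.74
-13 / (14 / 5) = -65 / 14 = -4.64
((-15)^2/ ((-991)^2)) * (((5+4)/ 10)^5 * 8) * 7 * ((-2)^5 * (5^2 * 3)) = -89282088/ 4910405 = -18.18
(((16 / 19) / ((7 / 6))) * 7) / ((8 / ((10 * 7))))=840 / 19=44.21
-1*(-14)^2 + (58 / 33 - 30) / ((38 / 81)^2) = -1287887 / 3971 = -324.32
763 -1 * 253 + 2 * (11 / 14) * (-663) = -3723 / 7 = -531.86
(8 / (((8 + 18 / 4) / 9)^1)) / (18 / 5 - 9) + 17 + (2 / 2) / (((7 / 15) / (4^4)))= 564.50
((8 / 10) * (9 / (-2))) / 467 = -18 / 2335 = -0.01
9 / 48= 3 / 16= 0.19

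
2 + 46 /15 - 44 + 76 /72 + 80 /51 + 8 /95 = -1053059 /29070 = -36.22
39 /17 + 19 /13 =830 /221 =3.76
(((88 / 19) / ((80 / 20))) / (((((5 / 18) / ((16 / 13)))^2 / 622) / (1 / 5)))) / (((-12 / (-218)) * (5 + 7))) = 1718272512 / 401375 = 4280.97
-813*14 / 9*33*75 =-3130050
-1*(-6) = 6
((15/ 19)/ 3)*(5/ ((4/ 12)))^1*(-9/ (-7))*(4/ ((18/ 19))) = 150/ 7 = 21.43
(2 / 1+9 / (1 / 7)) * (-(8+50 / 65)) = -570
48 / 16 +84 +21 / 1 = 108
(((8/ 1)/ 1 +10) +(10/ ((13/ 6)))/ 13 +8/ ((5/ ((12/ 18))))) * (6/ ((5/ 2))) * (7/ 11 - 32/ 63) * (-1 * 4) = -70109216/ 2927925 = -23.95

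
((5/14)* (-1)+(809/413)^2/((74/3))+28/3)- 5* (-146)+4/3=14019343088/18933159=740.47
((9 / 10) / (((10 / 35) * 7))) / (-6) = -3 / 40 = -0.08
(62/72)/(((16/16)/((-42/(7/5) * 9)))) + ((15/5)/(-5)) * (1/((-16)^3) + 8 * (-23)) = -500121/4096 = -122.10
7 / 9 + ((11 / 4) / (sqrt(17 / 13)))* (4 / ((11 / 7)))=6.90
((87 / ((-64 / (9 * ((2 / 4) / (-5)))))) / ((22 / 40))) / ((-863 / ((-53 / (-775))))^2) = 2199447 / 157459061980000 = 0.00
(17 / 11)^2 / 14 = 289 / 1694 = 0.17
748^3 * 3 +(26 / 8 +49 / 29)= 145641129789 / 116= 1255526980.94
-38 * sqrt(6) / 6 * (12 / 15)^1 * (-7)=532 * sqrt(6) / 15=86.88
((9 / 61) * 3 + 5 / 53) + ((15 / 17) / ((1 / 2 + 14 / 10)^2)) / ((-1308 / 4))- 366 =-790374051186 / 2162660389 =-365.46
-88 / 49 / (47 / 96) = -8448 / 2303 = -3.67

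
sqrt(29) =5.39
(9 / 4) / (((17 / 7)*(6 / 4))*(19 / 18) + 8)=189 / 995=0.19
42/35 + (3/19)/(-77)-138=-1000707/7315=-136.80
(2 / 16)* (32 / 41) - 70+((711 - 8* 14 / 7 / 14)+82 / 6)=653.62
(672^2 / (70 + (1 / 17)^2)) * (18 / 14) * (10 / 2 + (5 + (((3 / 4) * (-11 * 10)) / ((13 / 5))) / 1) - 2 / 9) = -47887031808 / 263003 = -182077.89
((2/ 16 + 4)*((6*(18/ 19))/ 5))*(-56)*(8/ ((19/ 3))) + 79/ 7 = -4048669/ 12635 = -320.43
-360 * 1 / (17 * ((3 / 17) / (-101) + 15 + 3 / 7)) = -16968 / 12361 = -1.37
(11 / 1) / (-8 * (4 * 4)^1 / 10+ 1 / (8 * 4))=-1760 / 2043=-0.86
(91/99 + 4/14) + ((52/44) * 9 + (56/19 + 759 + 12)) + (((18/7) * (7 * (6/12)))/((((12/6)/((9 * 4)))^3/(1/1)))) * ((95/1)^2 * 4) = 2268096650189/1197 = 1894817585.79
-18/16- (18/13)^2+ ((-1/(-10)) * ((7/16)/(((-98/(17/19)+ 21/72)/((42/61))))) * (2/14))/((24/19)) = -15974521071/5250992240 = -3.04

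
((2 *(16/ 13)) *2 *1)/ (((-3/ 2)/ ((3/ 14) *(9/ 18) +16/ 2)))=-7264/ 273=-26.61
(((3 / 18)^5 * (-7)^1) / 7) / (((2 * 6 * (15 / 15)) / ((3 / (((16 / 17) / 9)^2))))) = -289 / 98304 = -0.00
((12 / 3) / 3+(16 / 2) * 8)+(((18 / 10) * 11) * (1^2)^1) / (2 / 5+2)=73.58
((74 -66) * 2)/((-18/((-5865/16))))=1955/6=325.83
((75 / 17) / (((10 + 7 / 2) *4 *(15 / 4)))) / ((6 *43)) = 5 / 59211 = 0.00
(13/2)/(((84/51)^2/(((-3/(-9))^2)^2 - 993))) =-18886439/7938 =-2379.24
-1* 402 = -402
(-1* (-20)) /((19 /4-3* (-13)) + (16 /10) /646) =129200 /282641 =0.46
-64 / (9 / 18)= -128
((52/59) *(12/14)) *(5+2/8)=234/59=3.97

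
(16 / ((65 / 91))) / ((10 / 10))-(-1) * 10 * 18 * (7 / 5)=1372 / 5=274.40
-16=-16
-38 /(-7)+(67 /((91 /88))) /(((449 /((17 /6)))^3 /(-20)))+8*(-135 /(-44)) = 73329247131872 /2446452931923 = 29.97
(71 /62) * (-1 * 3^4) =-5751 /62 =-92.76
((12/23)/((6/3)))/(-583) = -6/13409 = -0.00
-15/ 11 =-1.36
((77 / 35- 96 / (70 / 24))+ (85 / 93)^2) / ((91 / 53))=-95874880 / 5509413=-17.40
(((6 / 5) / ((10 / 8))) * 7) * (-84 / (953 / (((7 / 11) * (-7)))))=691488 / 262075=2.64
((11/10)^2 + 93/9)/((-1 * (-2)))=3463/600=5.77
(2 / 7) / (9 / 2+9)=4 / 189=0.02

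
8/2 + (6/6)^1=5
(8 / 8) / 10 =1 / 10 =0.10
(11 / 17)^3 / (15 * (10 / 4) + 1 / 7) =18634 / 2589151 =0.01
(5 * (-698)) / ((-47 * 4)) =1745 / 94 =18.56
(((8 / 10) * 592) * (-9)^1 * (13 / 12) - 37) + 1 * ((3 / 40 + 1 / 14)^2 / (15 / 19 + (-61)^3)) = -1573765510191299 / 338109721600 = -4654.60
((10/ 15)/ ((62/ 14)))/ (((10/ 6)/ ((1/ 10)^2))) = 7/ 7750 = 0.00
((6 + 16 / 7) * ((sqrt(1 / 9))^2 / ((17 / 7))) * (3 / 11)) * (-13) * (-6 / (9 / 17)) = 1508 / 99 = 15.23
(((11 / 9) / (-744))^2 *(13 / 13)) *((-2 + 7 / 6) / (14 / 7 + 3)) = -0.00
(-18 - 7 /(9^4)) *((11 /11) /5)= -23621 /6561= -3.60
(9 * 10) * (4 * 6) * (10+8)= 38880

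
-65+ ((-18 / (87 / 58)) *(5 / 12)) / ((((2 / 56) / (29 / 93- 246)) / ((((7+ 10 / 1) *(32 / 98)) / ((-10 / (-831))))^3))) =43977013282232288047 / 13025425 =3376244021383.74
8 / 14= 4 / 7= 0.57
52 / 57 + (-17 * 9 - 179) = -18872 / 57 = -331.09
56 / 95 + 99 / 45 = 53 / 19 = 2.79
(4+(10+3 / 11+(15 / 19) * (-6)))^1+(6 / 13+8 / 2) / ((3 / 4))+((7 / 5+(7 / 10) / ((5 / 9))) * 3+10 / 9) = 30047497 / 1222650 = 24.58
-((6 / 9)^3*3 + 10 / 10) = -17 / 9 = -1.89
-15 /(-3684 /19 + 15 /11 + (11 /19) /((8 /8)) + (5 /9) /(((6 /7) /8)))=84645 /1053926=0.08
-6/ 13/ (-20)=3/ 130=0.02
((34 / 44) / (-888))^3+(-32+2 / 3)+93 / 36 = -214360513556273 / 7456017862656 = -28.75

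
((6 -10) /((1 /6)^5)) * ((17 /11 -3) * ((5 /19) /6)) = 414720 /209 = 1984.31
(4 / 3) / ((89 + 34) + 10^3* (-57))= -4 / 170631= -0.00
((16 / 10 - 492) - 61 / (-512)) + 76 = -1060559 / 2560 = -414.28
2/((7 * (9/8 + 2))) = 16/175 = 0.09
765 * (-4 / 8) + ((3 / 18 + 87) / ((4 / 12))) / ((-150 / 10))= -5999 / 15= -399.93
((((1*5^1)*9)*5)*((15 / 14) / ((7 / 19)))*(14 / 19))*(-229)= -772875 / 7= -110410.71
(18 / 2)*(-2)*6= -108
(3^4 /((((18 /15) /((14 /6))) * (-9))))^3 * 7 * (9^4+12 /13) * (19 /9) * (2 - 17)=810735165625 /104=7795530438.70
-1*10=-10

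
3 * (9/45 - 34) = -507/5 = -101.40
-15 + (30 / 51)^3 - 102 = -573821 / 4913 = -116.80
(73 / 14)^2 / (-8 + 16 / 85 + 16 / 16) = -452965 / 113484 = -3.99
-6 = -6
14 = 14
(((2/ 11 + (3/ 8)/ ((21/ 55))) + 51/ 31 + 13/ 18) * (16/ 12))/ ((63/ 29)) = 17600419/ 8120574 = 2.17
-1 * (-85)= 85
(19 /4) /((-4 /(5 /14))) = -95 /224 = -0.42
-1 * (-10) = 10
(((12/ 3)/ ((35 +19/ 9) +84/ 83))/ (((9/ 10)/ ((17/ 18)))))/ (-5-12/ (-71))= -1001810/ 43955793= -0.02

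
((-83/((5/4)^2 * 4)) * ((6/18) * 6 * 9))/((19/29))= -173304/475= -364.85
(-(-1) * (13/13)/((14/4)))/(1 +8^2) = 0.00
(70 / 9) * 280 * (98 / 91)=274400 / 117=2345.30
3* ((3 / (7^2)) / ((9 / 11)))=11 / 49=0.22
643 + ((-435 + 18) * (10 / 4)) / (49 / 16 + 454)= 640.72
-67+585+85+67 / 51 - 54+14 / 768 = 3592567 / 6528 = 550.33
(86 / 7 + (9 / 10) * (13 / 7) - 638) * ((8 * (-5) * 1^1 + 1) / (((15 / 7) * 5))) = 567879 / 250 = 2271.52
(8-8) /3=0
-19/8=-2.38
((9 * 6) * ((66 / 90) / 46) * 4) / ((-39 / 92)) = -528 / 65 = -8.12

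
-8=-8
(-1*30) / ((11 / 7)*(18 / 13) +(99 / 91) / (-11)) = -130 / 9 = -14.44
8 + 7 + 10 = 25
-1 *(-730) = 730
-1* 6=-6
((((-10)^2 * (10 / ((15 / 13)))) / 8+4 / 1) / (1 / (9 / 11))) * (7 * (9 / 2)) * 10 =318465 / 11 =28951.36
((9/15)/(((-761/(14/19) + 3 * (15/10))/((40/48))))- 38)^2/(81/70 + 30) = 10474421055875/226000471848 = 46.35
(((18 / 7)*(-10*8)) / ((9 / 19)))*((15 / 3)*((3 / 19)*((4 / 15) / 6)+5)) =-228320 / 21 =-10872.38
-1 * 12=-12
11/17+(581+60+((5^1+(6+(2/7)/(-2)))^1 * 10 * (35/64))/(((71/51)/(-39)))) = -9865431/9656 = -1021.69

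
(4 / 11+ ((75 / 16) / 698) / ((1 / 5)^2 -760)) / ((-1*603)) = -282900901 / 469131819552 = -0.00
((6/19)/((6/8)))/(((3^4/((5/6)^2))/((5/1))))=250/13851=0.02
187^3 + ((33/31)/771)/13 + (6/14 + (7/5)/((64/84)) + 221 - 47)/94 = 6539204.88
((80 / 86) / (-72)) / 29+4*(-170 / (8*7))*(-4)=3815785 / 78561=48.57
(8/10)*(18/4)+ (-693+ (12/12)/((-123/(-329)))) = -422336/615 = -686.73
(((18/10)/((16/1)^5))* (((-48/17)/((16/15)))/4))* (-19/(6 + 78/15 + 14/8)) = 7695/4616880128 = 0.00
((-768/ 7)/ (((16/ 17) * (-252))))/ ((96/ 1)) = 17/ 3528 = 0.00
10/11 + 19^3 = 75459/11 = 6859.91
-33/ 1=-33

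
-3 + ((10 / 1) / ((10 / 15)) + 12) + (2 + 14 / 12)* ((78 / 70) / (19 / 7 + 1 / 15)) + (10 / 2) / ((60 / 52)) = 51863 / 1752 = 29.60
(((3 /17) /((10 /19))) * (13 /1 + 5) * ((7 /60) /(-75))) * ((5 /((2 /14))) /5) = -2793 /42500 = -0.07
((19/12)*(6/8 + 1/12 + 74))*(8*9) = 8531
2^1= 2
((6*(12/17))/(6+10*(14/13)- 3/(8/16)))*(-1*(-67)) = 15678/595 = 26.35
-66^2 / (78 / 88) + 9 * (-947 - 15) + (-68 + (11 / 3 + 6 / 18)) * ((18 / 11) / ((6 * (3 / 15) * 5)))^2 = -21356970 / 1573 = -13577.22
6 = 6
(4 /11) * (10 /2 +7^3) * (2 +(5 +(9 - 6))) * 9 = 125280 /11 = 11389.09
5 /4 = 1.25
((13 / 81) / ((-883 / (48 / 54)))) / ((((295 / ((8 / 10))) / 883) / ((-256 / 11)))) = 106496 / 11828025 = 0.01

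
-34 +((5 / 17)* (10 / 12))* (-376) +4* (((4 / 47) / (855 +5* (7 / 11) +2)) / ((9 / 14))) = -4291913870 / 34020621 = -126.16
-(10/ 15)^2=-0.44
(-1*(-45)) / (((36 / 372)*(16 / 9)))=4185 / 16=261.56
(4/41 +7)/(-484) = -291/19844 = -0.01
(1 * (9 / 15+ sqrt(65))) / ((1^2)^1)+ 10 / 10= 8 / 5+ sqrt(65)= 9.66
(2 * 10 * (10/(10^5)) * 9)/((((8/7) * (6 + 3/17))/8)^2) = 289/12500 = 0.02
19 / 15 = 1.27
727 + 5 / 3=2186 / 3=728.67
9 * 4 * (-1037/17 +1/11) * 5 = -120600/11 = -10963.64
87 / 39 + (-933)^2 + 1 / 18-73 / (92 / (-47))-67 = 9369648445 / 10764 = 870461.58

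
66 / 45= 22 / 15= 1.47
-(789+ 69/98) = -77391/98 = -789.70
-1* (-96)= 96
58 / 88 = 0.66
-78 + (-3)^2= -69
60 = 60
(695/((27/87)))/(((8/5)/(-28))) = -705425/18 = -39190.28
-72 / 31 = -2.32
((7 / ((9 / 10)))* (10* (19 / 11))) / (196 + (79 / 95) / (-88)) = 10108000 / 14746329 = 0.69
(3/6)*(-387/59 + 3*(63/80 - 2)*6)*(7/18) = -5.52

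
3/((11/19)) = 5.18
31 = 31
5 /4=1.25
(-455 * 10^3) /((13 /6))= -210000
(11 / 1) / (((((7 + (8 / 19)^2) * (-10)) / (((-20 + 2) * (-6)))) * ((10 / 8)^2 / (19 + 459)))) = -1639991232 / 323875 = -5063.65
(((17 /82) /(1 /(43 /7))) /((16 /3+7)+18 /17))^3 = 51815853859041 /60255651738538088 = 0.00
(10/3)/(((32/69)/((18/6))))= 345/16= 21.56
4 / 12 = 1 / 3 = 0.33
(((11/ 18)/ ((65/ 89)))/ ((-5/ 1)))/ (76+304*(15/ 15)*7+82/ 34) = -16643/ 219427650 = -0.00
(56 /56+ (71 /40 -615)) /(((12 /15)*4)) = -24489 /128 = -191.32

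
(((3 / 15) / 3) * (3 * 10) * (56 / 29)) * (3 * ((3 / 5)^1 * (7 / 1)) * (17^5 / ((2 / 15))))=15027766488 / 29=518198844.41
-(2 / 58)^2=-0.00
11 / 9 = 1.22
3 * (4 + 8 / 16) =27 / 2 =13.50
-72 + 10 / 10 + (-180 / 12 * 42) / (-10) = -8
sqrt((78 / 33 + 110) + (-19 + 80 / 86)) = sqrt(21096273) / 473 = 9.71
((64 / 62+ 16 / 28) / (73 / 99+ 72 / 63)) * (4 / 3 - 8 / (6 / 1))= 0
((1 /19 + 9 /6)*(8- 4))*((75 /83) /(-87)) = -2950 /45733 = -0.06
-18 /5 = -3.60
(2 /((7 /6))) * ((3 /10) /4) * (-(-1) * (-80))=-72 /7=-10.29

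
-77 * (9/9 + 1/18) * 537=-261877/6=-43646.17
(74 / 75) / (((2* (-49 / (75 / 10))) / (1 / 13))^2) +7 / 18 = 0.39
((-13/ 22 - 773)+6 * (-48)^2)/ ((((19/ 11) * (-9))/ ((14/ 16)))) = -11753/ 16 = -734.56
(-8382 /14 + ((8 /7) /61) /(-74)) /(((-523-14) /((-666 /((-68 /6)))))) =85131819 /1299361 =65.52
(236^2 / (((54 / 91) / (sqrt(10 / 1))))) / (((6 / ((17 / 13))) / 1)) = 1656956 *sqrt(10) / 81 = 64688.33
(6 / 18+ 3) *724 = 7240 / 3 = 2413.33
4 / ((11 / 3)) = 12 / 11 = 1.09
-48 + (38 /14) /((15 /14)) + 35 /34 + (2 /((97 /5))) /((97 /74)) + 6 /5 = -207100459 /4798590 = -43.16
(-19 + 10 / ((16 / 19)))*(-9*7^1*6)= 10773 / 4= 2693.25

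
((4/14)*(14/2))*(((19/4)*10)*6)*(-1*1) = -570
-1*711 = -711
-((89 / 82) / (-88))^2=-7921 / 52070656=-0.00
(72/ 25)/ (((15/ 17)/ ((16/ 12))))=544/ 125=4.35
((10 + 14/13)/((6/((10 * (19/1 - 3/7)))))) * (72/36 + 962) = 2313600/7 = 330514.29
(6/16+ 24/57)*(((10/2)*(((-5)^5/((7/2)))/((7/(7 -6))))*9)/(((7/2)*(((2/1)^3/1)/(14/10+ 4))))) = -91884375/104272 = -881.20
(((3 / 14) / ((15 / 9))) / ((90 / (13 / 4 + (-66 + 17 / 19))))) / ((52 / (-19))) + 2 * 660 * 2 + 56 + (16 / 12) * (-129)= 367499101 / 145600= 2524.03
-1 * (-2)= 2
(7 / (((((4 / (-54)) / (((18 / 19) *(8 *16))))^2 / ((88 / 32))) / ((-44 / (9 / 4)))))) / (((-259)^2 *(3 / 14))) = -34685190144 / 494209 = -70183.24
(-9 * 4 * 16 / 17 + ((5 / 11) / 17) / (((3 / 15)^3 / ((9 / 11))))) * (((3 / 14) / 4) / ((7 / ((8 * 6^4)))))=-35586864 / 14399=-2471.48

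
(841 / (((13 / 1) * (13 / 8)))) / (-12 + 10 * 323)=3364 / 271921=0.01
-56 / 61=-0.92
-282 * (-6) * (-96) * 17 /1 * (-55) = 151873920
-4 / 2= -2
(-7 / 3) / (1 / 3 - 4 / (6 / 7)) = 7 / 13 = 0.54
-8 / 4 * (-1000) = 2000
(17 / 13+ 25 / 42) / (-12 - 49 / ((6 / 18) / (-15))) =0.00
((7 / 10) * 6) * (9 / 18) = 21 / 10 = 2.10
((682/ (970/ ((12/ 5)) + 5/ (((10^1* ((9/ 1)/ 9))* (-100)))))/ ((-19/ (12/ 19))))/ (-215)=982080/ 3764280931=0.00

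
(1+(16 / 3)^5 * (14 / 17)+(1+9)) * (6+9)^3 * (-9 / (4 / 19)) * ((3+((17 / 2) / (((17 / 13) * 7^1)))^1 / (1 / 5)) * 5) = -18710594790625 / 952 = -19653986124.61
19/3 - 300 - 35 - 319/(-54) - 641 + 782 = -9815/54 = -181.76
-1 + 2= 1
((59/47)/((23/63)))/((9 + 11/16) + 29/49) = 2914128/8711779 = 0.33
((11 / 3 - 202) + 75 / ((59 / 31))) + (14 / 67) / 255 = -160199524 / 1008015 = -158.93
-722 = -722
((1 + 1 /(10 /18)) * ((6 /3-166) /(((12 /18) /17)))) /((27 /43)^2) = -36085084 /1215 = -29699.66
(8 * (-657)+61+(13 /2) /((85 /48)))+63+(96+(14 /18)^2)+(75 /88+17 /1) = -3037804889 /605880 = -5013.87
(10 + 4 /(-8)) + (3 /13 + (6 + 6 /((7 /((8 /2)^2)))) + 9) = 6997 /182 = 38.45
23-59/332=7577/332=22.82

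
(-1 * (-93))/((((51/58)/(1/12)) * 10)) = 899/1020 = 0.88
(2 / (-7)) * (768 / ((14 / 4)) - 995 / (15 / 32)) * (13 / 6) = 519584 / 441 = 1178.20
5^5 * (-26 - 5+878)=2646875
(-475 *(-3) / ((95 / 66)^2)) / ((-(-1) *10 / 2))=13068 / 95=137.56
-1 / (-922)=1 / 922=0.00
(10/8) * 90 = 225/2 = 112.50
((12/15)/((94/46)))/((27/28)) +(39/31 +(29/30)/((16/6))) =6377807/3147120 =2.03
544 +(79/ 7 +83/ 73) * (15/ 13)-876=-317.67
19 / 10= 1.90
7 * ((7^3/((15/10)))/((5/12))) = 19208/5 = 3841.60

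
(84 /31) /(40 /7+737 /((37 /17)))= 21756 /2764673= 0.01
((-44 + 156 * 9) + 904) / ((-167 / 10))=-22640 / 167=-135.57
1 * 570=570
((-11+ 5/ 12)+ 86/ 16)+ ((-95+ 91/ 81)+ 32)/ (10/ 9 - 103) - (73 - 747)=669.40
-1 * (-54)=54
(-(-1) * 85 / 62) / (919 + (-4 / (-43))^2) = 157165 / 105353314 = 0.00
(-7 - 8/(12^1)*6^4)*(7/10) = -6097/10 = -609.70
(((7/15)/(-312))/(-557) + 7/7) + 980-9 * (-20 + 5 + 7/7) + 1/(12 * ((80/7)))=1107.01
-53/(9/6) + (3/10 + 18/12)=-503/15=-33.53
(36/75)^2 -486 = -303606/625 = -485.77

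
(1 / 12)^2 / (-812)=-0.00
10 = 10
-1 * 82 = -82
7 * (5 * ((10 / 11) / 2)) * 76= 13300 / 11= 1209.09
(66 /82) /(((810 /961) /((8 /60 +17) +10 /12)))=5697769 /332100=17.16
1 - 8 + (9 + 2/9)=2.22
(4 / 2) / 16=1 / 8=0.12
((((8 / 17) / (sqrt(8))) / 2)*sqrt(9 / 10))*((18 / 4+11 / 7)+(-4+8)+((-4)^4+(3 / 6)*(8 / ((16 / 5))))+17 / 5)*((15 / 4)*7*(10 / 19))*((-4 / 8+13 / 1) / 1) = 8527725*sqrt(5) / 5168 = 3689.74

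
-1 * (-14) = 14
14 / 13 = 1.08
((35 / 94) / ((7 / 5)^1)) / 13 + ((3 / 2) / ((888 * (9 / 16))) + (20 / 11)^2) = 163925587 / 49238046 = 3.33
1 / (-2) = -1 / 2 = -0.50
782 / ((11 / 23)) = 17986 / 11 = 1635.09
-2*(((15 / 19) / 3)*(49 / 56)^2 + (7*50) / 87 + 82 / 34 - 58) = 92375885 / 899232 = 102.73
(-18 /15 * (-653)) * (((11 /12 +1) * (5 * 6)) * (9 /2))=405513 /2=202756.50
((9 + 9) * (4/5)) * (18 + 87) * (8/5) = 12096/5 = 2419.20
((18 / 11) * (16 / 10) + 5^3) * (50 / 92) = 35095 / 506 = 69.36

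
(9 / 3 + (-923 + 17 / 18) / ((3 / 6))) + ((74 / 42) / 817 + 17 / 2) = -188652431 / 102942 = -1832.61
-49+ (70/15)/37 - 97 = -16192/111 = -145.87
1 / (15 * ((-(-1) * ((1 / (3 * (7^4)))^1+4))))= 2401 / 144065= 0.02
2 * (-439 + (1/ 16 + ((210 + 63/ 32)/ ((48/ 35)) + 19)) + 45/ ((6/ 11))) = -93633/ 256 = -365.75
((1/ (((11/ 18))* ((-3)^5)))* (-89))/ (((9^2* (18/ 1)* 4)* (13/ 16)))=356/ 2814669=0.00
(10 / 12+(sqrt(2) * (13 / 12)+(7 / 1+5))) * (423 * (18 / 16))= 16497 * sqrt(2) / 32+97713 / 16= 6836.13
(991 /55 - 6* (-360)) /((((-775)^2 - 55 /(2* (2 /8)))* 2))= 119791 /66056650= 0.00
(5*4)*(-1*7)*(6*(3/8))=-315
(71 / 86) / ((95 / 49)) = 3479 / 8170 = 0.43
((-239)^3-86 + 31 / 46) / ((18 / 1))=-69776911 / 92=-758444.68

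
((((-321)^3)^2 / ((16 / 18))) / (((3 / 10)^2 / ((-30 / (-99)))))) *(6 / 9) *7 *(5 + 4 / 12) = 103141104181622181.82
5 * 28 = 140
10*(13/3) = 130/3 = 43.33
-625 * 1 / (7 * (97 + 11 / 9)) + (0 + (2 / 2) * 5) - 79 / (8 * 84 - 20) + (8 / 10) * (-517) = -516463783 / 1260805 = -409.63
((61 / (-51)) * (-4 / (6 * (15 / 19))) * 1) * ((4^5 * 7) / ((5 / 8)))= 132923392 / 11475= 11583.74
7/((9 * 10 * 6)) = 7/540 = 0.01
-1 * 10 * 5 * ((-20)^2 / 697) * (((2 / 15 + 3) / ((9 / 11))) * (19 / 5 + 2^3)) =-24402400 / 18819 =-1296.69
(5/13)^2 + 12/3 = 701/169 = 4.15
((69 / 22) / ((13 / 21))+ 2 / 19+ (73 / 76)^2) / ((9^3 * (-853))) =-1677901 / 171205821072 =-0.00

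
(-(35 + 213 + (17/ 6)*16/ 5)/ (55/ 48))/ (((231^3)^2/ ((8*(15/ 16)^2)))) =-1928/ 185704340659299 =-0.00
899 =899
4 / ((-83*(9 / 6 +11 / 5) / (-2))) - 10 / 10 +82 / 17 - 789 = -40990348 / 52207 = -785.15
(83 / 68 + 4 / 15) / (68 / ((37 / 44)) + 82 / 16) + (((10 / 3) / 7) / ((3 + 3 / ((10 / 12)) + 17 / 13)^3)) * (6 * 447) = 4010470393044541 / 1542433906795530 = 2.60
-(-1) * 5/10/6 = 1/12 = 0.08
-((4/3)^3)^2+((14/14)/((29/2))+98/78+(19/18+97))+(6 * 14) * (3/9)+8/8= 67478249/549666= 122.76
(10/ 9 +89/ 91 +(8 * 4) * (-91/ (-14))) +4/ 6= 172609/ 819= 210.76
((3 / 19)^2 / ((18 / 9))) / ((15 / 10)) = 3 / 361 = 0.01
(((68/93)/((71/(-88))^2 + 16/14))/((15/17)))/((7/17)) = 152185088/135648405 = 1.12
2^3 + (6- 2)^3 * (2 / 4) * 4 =136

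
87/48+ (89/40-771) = -61357/80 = -766.96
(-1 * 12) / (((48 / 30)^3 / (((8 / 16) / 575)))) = -15 / 5888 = -0.00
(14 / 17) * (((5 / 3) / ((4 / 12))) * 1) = 70 / 17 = 4.12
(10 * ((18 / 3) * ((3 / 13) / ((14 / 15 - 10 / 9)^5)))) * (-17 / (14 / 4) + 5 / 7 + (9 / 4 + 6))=-954933046875 / 2981888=-320244.44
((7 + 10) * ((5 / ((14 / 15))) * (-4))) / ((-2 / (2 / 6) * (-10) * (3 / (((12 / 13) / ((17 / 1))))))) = -10 / 91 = -0.11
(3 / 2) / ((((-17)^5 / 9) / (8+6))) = -189 / 1419857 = -0.00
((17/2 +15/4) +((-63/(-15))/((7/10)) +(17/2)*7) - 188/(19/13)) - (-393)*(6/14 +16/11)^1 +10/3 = 12157823/17556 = 692.52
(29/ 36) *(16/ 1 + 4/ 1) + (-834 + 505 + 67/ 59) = -165541/ 531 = -311.75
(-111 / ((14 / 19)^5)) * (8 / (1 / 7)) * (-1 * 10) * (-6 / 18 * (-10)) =2290391575 / 2401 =953932.35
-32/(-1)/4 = 8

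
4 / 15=0.27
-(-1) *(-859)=-859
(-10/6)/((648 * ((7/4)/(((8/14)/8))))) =-5/47628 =-0.00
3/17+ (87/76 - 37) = -46097/1292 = -35.68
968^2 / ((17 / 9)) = 8433216 / 17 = 496071.53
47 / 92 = 0.51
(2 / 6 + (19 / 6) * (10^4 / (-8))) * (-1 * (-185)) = -732230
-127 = -127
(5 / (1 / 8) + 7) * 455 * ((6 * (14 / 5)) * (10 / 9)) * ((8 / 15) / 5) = 1916096 / 45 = 42579.91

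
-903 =-903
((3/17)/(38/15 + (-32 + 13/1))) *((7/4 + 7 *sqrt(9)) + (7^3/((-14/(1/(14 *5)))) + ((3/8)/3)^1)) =-477/1976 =-0.24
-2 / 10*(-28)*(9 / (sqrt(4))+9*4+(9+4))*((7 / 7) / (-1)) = -1498 / 5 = -299.60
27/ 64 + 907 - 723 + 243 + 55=30875/ 64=482.42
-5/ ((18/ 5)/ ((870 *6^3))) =-261000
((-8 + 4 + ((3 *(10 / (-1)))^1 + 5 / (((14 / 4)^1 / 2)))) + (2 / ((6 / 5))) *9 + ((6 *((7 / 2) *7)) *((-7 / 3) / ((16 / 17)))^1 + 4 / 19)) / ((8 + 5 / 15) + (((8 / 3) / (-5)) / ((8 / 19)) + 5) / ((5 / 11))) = -60707025 / 2640848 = -22.99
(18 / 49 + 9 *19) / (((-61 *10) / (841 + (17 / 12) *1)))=-28295091 / 119560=-236.66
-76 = -76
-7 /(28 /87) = -87 /4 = -21.75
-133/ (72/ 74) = -4921/ 36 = -136.69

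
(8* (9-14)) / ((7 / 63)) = -360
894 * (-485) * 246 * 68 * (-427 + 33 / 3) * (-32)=-96553180938240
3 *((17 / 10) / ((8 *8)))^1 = 51 / 640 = 0.08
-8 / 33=-0.24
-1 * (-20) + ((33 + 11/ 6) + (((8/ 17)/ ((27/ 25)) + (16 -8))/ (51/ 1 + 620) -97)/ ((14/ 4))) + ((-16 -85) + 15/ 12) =-56937817/ 783972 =-72.63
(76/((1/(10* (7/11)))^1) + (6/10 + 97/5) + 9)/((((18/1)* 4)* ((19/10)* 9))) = 0.42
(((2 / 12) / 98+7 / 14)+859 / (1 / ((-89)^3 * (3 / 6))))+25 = -178037086079 / 588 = -302784160.00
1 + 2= 3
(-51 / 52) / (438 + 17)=-51 / 23660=-0.00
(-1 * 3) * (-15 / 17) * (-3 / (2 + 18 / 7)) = -945 / 544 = -1.74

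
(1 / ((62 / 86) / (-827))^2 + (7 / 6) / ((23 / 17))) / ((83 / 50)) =4362820146425 / 5503647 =792714.38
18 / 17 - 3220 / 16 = -13613 / 68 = -200.19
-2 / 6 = -1 / 3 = -0.33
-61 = -61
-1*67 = -67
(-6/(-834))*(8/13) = 8/1807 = 0.00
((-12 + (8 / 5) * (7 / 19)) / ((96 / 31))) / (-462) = 8401 / 1053360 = 0.01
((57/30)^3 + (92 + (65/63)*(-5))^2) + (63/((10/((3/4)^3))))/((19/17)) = 9110424858109/1206576000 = 7550.64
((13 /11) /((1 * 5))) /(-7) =-13 /385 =-0.03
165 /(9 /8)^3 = 28160 /243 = 115.88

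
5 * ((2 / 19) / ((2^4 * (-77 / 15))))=-75 / 11704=-0.01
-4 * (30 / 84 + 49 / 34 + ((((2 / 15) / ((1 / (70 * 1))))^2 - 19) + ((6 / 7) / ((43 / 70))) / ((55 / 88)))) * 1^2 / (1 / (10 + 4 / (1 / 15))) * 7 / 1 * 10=-1413982.98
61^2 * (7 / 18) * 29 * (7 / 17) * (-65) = -343690165 / 306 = -1123170.47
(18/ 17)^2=324/ 289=1.12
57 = 57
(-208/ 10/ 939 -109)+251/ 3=-119044/ 4695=-25.36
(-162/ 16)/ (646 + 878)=-27/ 4064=-0.01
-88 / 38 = -2.32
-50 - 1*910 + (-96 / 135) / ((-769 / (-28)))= -33221696 / 34605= -960.03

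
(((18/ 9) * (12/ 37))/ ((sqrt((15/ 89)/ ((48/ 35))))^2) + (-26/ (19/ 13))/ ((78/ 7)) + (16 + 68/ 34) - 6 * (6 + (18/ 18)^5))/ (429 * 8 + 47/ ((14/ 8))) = -0.01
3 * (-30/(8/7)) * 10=-1575/2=-787.50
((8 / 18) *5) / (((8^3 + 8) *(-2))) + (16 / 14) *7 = 8.00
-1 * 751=-751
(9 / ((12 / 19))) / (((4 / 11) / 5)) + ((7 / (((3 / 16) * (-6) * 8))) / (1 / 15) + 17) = 9661 / 48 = 201.27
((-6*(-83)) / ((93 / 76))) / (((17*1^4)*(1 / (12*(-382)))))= -57831744 / 527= -109737.65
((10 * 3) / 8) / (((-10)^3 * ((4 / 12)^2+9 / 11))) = -297 / 73600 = -0.00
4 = 4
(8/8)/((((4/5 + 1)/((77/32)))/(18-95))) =-29645/288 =-102.93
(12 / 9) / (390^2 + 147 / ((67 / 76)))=67 / 7651404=0.00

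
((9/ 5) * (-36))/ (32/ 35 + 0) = -567/ 8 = -70.88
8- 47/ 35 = 233/ 35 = 6.66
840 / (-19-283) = -420 / 151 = -2.78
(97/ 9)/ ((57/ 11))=1067/ 513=2.08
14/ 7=2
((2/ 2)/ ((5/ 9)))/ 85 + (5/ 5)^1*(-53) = -22516/ 425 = -52.98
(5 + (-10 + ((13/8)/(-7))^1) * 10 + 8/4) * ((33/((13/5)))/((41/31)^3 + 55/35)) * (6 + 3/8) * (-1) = 669094986285/337021568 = 1985.32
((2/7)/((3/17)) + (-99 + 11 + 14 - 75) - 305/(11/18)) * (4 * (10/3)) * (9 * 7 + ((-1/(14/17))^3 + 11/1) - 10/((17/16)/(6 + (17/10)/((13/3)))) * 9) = 212480119776775/52531479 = 4044815.11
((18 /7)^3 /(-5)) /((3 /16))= -31104 /1715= -18.14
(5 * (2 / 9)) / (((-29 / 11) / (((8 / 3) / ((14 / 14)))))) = -880 / 783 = -1.12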